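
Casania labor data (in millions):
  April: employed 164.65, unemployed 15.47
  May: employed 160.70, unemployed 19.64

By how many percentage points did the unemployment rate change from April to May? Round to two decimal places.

The unemployment rate changed by +2.30 percentage points.

April: labor force = 164.65 + 15.47 = 180.12; u = 15.47/180.12 = 8.59%.
May: labor force = 160.70 + 19.64 = 180.34; u = 19.64/180.34 = 10.89%.
Change = 10.89% − 8.59% = +2.30 pp.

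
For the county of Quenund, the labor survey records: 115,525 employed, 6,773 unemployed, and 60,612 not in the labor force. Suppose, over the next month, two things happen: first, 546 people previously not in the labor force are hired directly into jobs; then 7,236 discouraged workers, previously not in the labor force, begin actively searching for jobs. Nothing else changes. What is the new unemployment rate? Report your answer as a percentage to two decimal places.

Initially, labor force = 115,525 + 6,773 = 122,298, so u = 6,773/122,298 = 5.54%.
After the first change, employed and labor force both rise by 546; unemployed unchanged → E = 116,071, U = 6,773, labor force = 122,844.
After the second change, unemployed and labor force both rise by 7,236 → E = 116,071, U = 14,009, labor force = 130,080.
New unemployment rate = 14,009 / 130,080 = 10.77%.

New unemployment rate ≈ 10.77%.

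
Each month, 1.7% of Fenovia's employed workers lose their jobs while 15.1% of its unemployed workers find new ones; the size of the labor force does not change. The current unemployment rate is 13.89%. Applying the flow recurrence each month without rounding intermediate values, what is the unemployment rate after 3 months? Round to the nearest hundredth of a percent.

With a fixed labor force, u_{t+1} = u_t + s·(1−u_t) − f·u_t = u_t·(1−s−f) + s.
Here 1−s−f = 0.832 and s = 0.017.
u_1 = 0.138900 × 0.832 + 0.017 = 0.132565.
u_2 = 0.132565 × 0.832 + 0.017 = 0.127294.
u_3 = 0.127294 × 0.832 + 0.017 = 0.122909.

Unemployment rate after three months ≈ 12.29%.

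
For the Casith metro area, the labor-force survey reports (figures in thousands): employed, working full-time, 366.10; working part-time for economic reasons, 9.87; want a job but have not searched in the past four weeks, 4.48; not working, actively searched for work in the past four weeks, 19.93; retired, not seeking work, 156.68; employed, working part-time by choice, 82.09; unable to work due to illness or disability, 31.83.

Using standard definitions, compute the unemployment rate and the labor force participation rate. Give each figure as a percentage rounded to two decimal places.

Unemployment rate ≈ 4.17%; labor force participation rate ≈ 71.24%.

Employed = 366.10 + 9.87 + 82.09 = 458.06 thousand (anyone who worked, including part-time for economic reasons, counts as employed).
Unemployed = 19.93 thousand.
Labor force = 458.06 + 19.93 = 477.99 thousand.
Not in labor force = 4.48 + 156.68 + 31.83 = 192.99 thousand (those not working and not actively searching are outside the labor force — including those who want a job but have given up searching).
Civilian working-age population = 477.99 + 192.99 = 670.98 thousand.
Unemployment rate = 19.93 / 477.99 = 4.17%.
Labor force participation rate = 477.99 / 670.98 = 71.24%.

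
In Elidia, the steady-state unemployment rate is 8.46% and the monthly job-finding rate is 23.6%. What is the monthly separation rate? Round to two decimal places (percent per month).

Separation rate ≈ 2.18% per month.

From u* = s/(s+f): s = u·f/(1−u).
s = 0.0846 × 23.6 / (1 − 0.0846) = 1.9966 / 0.9154 ≈ 2.18% per month.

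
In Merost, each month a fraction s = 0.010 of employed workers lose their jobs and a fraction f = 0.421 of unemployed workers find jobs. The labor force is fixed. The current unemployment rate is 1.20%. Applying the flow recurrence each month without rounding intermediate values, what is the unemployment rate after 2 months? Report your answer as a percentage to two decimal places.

With a fixed labor force, u_{t+1} = u_t + s·(1−u_t) − f·u_t = u_t·(1−s−f) + s.
Here 1−s−f = 0.569 and s = 0.010.
u_1 = 0.012000 × 0.569 + 0.010 = 0.016828.
u_2 = 0.016828 × 0.569 + 0.010 = 0.019575.

Unemployment rate after two months ≈ 1.96%.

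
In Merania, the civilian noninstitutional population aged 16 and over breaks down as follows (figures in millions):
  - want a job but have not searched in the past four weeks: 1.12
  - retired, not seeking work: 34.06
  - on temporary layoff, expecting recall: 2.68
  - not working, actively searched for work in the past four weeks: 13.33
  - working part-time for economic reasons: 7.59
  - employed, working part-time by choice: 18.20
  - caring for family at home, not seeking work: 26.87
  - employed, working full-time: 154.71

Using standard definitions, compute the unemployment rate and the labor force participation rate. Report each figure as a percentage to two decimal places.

Unemployment rate ≈ 8.15%; labor force participation rate ≈ 76.00%.

Employed = 7.59 + 18.20 + 154.71 = 180.50 million (anyone who worked, including part-time for economic reasons, counts as employed).
Unemployed = 2.68 + 13.33 = 16.01 million (jobless and actively searching, or on temporary layoff).
Labor force = 180.50 + 16.01 = 196.51 million.
Not in labor force = 1.12 + 34.06 + 26.87 = 62.05 million (those not working and not actively searching are outside the labor force — including those who want a job but have given up searching).
Civilian working-age population = 196.51 + 62.05 = 258.56 million.
Unemployment rate = 16.01 / 196.51 = 8.15%.
Labor force participation rate = 196.51 / 258.56 = 76.00%.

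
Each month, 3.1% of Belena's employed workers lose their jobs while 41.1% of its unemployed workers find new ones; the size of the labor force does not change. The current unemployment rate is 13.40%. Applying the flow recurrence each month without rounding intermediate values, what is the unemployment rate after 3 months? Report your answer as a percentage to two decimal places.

With a fixed labor force, u_{t+1} = u_t + s·(1−u_t) − f·u_t = u_t·(1−s−f) + s.
Here 1−s−f = 0.558 and s = 0.031.
u_1 = 0.134000 × 0.558 + 0.031 = 0.105772.
u_2 = 0.105772 × 0.558 + 0.031 = 0.090021.
u_3 = 0.090021 × 0.558 + 0.031 = 0.081232.

Unemployment rate after three months ≈ 8.12%.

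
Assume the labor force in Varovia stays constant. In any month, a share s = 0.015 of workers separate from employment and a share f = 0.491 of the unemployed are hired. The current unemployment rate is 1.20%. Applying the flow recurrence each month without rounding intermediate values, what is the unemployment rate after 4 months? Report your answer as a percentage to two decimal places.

Unemployment rate after four months ≈ 2.86%.

With a fixed labor force, u_{t+1} = u_t + s·(1−u_t) − f·u_t = u_t·(1−s−f) + s.
Here 1−s−f = 0.494 and s = 0.015.
u_1 = 0.012000 × 0.494 + 0.015 = 0.020928.
u_2 = 0.020928 × 0.494 + 0.015 = 0.025338.
u_3 = 0.025338 × 0.494 + 0.015 = 0.027517.
u_4 = 0.027517 × 0.494 + 0.015 = 0.028593.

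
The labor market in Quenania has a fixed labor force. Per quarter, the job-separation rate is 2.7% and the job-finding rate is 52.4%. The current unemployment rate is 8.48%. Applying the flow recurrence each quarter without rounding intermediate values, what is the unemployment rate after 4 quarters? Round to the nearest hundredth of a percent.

Unemployment rate after four quarters ≈ 5.05%.

With a fixed labor force, u_{t+1} = u_t + s·(1−u_t) − f·u_t = u_t·(1−s−f) + s.
Here 1−s−f = 0.449 and s = 0.027.
u_1 = 0.084800 × 0.449 + 0.027 = 0.065075.
u_2 = 0.065075 × 0.449 + 0.027 = 0.056219.
u_3 = 0.056219 × 0.449 + 0.027 = 0.052242.
u_4 = 0.052242 × 0.449 + 0.027 = 0.050457.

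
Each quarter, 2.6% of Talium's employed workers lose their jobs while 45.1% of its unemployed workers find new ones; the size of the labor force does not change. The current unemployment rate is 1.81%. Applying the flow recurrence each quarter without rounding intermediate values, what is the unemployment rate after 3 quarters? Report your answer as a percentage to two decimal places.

With a fixed labor force, u_{t+1} = u_t + s·(1−u_t) − f·u_t = u_t·(1−s−f) + s.
Here 1−s−f = 0.523 and s = 0.026.
u_1 = 0.018100 × 0.523 + 0.026 = 0.035466.
u_2 = 0.035466 × 0.523 + 0.026 = 0.044549.
u_3 = 0.044549 × 0.523 + 0.026 = 0.049299.

Unemployment rate after three quarters ≈ 4.93%.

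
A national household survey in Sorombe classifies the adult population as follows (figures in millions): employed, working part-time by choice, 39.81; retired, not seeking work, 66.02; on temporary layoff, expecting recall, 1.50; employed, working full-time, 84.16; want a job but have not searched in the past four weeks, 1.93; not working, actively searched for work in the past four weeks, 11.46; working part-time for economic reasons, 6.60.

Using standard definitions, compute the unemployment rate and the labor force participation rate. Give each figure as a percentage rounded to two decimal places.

Employed = 39.81 + 84.16 + 6.60 = 130.57 million (anyone who worked, including part-time for economic reasons, counts as employed).
Unemployed = 1.50 + 11.46 = 12.96 million (jobless and actively searching, or on temporary layoff).
Labor force = 130.57 + 12.96 = 143.53 million.
Not in labor force = 66.02 + 1.93 = 67.95 million (those not working and not actively searching are outside the labor force — including those who want a job but have given up searching).
Civilian working-age population = 143.53 + 67.95 = 211.48 million.
Unemployment rate = 12.96 / 143.53 = 9.03%.
Labor force participation rate = 143.53 / 211.48 = 67.87%.

Unemployment rate ≈ 9.03%; labor force participation rate ≈ 67.87%.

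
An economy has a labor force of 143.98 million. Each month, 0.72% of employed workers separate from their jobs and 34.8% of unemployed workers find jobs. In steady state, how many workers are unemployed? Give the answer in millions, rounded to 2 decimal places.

About 2.92 million are unemployed in steady state.

Steady-state unemployment rate u* = s/(s+f) = 0.72/(0.72+34.8) = 0.020270.
Unemployed = u* × labor force = 0.020270 × 143.98 ≈ 2.92 million.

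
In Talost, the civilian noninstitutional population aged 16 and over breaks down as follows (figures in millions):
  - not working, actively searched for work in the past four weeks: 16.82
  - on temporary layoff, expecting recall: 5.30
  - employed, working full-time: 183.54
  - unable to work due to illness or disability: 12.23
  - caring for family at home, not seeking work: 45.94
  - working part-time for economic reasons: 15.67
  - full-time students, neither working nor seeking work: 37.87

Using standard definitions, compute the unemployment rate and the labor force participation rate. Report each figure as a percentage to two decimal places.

Employed = 183.54 + 15.67 = 199.21 million (anyone who worked, including part-time for economic reasons, counts as employed).
Unemployed = 16.82 + 5.30 = 22.12 million (jobless and actively searching, or on temporary layoff).
Labor force = 199.21 + 22.12 = 221.33 million.
Not in labor force = 12.23 + 45.94 + 37.87 = 96.04 million (those not working and not actively searching are outside the labor force).
Civilian working-age population = 221.33 + 96.04 = 317.37 million.
Unemployment rate = 22.12 / 221.33 = 9.99%.
Labor force participation rate = 221.33 / 317.37 = 69.74%.

Unemployment rate ≈ 9.99%; labor force participation rate ≈ 69.74%.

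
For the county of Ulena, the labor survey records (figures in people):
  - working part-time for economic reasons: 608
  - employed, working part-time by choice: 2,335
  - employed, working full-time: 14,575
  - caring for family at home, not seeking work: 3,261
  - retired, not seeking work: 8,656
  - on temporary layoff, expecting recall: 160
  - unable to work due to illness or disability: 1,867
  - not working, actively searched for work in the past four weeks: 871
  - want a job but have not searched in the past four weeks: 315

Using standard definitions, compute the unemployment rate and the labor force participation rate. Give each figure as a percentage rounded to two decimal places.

Employed = 608 + 2,335 + 14,575 = 17,518 (anyone who worked, including part-time for economic reasons, counts as employed).
Unemployed = 160 + 871 = 1,031 (jobless and actively searching, or on temporary layoff).
Labor force = 17,518 + 1,031 = 18,549.
Not in labor force = 3,261 + 8,656 + 1,867 + 315 = 14,099 (those not working and not actively searching are outside the labor force — including those who want a job but have given up searching).
Civilian working-age population = 18,549 + 14,099 = 32,648.
Unemployment rate = 1,031 / 18,549 = 5.56%.
Labor force participation rate = 18,549 / 32,648 = 56.82%.

Unemployment rate ≈ 5.56%; labor force participation rate ≈ 56.82%.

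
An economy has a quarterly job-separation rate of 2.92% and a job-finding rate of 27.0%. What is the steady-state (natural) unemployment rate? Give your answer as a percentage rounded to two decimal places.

At steady state the flows balance: s·E = f·U, so U/(E+U) = s/(s+f).
u* = 2.92 / (2.92 + 27.0) = 2.92 / 29.92 = 9.76%.

Steady-state unemployment rate ≈ 9.76%.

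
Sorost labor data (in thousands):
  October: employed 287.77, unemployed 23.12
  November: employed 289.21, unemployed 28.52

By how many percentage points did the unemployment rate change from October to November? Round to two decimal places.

The unemployment rate changed by +1.54 percentage points.

October: labor force = 287.77 + 23.12 = 310.89; u = 23.12/310.89 = 7.44%.
November: labor force = 289.21 + 28.52 = 317.73; u = 28.52/317.73 = 8.98%.
Change = 8.98% − 7.44% = +1.54 pp.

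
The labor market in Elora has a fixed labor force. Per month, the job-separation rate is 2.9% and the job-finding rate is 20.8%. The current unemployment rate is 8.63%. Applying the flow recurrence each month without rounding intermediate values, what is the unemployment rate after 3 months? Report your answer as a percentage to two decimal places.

With a fixed labor force, u_{t+1} = u_t + s·(1−u_t) − f·u_t = u_t·(1−s−f) + s.
Here 1−s−f = 0.763 and s = 0.029.
u_1 = 0.086300 × 0.763 + 0.029 = 0.094847.
u_2 = 0.094847 × 0.763 + 0.029 = 0.101368.
u_3 = 0.101368 × 0.763 + 0.029 = 0.106344.

Unemployment rate after three months ≈ 10.63%.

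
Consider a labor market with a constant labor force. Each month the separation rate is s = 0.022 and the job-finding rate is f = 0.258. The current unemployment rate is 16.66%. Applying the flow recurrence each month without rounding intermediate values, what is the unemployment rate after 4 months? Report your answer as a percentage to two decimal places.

With a fixed labor force, u_{t+1} = u_t + s·(1−u_t) − f·u_t = u_t·(1−s−f) + s.
Here 1−s−f = 0.720 and s = 0.022.
u_1 = 0.166600 × 0.720 + 0.022 = 0.141952.
u_2 = 0.141952 × 0.720 + 0.022 = 0.124205.
u_3 = 0.124205 × 0.720 + 0.022 = 0.111428.
u_4 = 0.111428 × 0.720 + 0.022 = 0.102228.

Unemployment rate after four months ≈ 10.22%.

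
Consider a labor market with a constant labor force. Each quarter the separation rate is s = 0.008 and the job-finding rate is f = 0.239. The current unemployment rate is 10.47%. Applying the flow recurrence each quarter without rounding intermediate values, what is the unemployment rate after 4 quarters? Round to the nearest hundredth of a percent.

With a fixed labor force, u_{t+1} = u_t + s·(1−u_t) − f·u_t = u_t·(1−s−f) + s.
Here 1−s−f = 0.753 and s = 0.008.
u_1 = 0.104700 × 0.753 + 0.008 = 0.086839.
u_2 = 0.086839 × 0.753 + 0.008 = 0.073390.
u_3 = 0.073390 × 0.753 + 0.008 = 0.063263.
u_4 = 0.063263 × 0.753 + 0.008 = 0.055637.

Unemployment rate after four quarters ≈ 5.56%.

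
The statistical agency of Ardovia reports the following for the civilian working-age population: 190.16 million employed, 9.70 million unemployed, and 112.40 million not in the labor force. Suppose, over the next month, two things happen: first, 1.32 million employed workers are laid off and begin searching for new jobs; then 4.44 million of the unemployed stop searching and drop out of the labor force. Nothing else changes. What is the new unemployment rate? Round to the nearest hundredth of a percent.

New unemployment rate ≈ 3.37%.

Initially, labor force = 190.16 + 9.70 = 199.86 million, so u = 9.70/199.86 = 4.85%.
After the first change, employed falls and unemployed rises by 1.32; labor force unchanged → E = 188.84, U = 11.02, labor force = 199.86 million.
After the second change, unemployed and labor force both fall by 4.44 → E = 188.84, U = 6.58, labor force = 195.42 million.
New unemployment rate = 6.58 / 195.42 = 3.37%.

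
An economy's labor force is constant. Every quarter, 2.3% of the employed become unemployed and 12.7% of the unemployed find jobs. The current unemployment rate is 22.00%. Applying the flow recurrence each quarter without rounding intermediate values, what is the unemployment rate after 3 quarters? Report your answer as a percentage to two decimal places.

Unemployment rate after three quarters ≈ 19.43%.

With a fixed labor force, u_{t+1} = u_t + s·(1−u_t) − f·u_t = u_t·(1−s−f) + s.
Here 1−s−f = 0.850 and s = 0.023.
u_1 = 0.220000 × 0.850 + 0.023 = 0.210000.
u_2 = 0.210000 × 0.850 + 0.023 = 0.201500.
u_3 = 0.201500 × 0.850 + 0.023 = 0.194275.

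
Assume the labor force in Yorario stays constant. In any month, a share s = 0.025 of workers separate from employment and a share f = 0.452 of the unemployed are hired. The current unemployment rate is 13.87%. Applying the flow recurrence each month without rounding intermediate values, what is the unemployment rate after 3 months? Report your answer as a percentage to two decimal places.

With a fixed labor force, u_{t+1} = u_t + s·(1−u_t) − f·u_t = u_t·(1−s−f) + s.
Here 1−s−f = 0.523 and s = 0.025.
u_1 = 0.138700 × 0.523 + 0.025 = 0.097540.
u_2 = 0.097540 × 0.523 + 0.025 = 0.076013.
u_3 = 0.076013 × 0.523 + 0.025 = 0.064755.

Unemployment rate after three months ≈ 6.48%.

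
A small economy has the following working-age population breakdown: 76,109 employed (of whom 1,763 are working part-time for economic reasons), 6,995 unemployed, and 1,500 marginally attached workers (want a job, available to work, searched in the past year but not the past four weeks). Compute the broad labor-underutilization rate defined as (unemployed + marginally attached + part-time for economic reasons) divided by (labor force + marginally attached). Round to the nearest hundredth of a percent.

Broad underutilization rate ≈ 12.12%.

Labor force = 76,109 + 6,995 = 83,104.
Numerator = 6,995 + 1,500 + 1,763 = 10,258.
Denominator = 83,104 + 1,500 = 84,604.
Broad rate = 10,258 / 84,604 = 12.12%.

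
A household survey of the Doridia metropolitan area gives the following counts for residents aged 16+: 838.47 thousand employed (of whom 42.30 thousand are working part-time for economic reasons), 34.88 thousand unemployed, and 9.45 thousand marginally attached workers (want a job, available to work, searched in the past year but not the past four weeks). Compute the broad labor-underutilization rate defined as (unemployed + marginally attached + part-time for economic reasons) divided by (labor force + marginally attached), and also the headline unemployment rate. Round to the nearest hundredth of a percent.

Broad underutilization rate ≈ 9.81%; headline unemployment rate ≈ 3.99%.

Labor force = 838.47 + 34.88 = 873.35 thousand.
Numerator = 34.88 + 9.45 + 42.30 = 86.63 thousand.
Denominator = 873.35 + 9.45 = 882.80 thousand.
Broad rate = 86.63 / 882.80 = 9.81%.
Headline unemployment rate = 34.88 / 873.35 = 3.99%.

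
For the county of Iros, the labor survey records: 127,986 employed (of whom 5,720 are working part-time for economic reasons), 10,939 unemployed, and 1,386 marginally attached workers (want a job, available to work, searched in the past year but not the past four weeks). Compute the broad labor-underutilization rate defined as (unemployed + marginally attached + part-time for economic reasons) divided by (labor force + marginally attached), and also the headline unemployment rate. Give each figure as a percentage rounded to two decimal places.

Labor force = 127,986 + 10,939 = 138,925.
Numerator = 10,939 + 1,386 + 5,720 = 18,045.
Denominator = 138,925 + 1,386 = 140,311.
Broad rate = 18,045 / 140,311 = 12.86%.
Headline unemployment rate = 10,939 / 138,925 = 7.87%.

Broad underutilization rate ≈ 12.86%; headline unemployment rate ≈ 7.87%.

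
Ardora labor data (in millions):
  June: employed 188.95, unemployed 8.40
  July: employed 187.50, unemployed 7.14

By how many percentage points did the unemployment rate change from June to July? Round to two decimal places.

The unemployment rate changed by −0.59 percentage points.

June: labor force = 188.95 + 8.40 = 197.35; u = 8.40/197.35 = 4.26%.
July: labor force = 187.50 + 7.14 = 194.64; u = 7.14/194.64 = 3.67%.
Change = 3.67% − 4.26% = −0.59 pp.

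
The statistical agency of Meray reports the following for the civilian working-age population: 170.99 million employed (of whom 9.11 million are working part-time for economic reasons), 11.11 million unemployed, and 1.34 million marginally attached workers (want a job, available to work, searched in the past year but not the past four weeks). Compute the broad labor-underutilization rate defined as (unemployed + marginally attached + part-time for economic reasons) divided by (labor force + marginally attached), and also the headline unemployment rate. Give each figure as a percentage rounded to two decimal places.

Labor force = 170.99 + 11.11 = 182.10 million.
Numerator = 11.11 + 1.34 + 9.11 = 21.56 million.
Denominator = 182.10 + 1.34 = 183.44 million.
Broad rate = 21.56 / 183.44 = 11.75%.
Headline unemployment rate = 11.11 / 182.10 = 6.10%.

Broad underutilization rate ≈ 11.75%; headline unemployment rate ≈ 6.10%.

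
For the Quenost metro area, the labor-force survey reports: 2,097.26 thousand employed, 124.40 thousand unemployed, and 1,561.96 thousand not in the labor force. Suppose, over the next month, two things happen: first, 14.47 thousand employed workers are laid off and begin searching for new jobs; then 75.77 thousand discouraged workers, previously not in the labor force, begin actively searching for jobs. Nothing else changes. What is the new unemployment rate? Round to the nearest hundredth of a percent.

Initially, labor force = 2,097.26 + 124.40 = 2,221.66 thousand, so u = 124.40/2,221.66 = 5.60%.
After the first change, employed falls and unemployed rises by 14.47; labor force unchanged → E = 2,082.79, U = 138.87, labor force = 2,221.66 thousand.
After the second change, unemployed and labor force both rise by 75.77 → E = 2,082.79, U = 214.64, labor force = 2,297.43 thousand.
New unemployment rate = 214.64 / 2,297.43 = 9.34%.

New unemployment rate ≈ 9.34%.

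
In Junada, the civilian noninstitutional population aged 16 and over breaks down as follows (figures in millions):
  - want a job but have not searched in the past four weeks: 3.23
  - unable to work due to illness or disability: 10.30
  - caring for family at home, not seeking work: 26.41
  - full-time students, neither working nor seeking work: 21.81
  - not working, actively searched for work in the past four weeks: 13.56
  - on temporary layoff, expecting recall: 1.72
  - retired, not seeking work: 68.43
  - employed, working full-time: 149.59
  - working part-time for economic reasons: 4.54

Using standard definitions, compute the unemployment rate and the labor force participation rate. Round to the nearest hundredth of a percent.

Employed = 149.59 + 4.54 = 154.13 million (anyone who worked, including part-time for economic reasons, counts as employed).
Unemployed = 13.56 + 1.72 = 15.28 million (jobless and actively searching, or on temporary layoff).
Labor force = 154.13 + 15.28 = 169.41 million.
Not in labor force = 3.23 + 10.30 + 26.41 + 21.81 + 68.43 = 130.18 million (those not working and not actively searching are outside the labor force — including those who want a job but have given up searching).
Civilian working-age population = 169.41 + 130.18 = 299.59 million.
Unemployment rate = 15.28 / 169.41 = 9.02%.
Labor force participation rate = 169.41 / 299.59 = 56.55%.

Unemployment rate ≈ 9.02%; labor force participation rate ≈ 56.55%.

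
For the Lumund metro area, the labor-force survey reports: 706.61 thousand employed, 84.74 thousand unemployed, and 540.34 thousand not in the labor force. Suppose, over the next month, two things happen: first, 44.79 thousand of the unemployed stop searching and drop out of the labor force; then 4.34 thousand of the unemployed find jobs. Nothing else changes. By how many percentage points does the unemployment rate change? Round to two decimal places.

The unemployment rate changes by −5.94 percentage points.

Initially, labor force = 706.61 + 84.74 = 791.35 thousand, so u = 84.74/791.35 = 10.71%.
After the first change, unemployed and labor force both fall by 44.79 → E = 706.61, U = 39.95, labor force = 746.56 thousand.
After the second change, unemployed falls and employed rises by 4.34; labor force unchanged → E = 710.95, U = 35.61, labor force = 746.56 thousand.
New unemployment rate = 35.61 / 746.56 = 4.77%.
Change = 4.77% − 10.71% = −5.94 percentage points.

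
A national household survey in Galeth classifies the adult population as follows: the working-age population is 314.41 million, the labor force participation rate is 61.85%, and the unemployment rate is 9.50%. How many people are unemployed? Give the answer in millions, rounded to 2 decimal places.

About 18.47 million are unemployed.

Labor force = 0.6185 × 314.41 = 194.46 million.
Unemployed = 0.0950 × 194.46 ≈ 18.47 million.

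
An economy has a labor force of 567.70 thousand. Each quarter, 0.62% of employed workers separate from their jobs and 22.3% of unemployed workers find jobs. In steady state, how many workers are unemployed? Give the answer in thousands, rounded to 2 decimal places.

About 15.36 thousand are unemployed in steady state.

Steady-state unemployment rate u* = s/(s+f) = 0.62/(0.62+22.3) = 0.027051.
Unemployed = u* × labor force = 0.027051 × 567.70 ≈ 15.36 thousand.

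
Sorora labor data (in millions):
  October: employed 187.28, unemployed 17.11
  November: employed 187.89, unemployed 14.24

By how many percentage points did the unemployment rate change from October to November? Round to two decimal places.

The unemployment rate changed by −1.33 percentage points.

October: labor force = 187.28 + 17.11 = 204.39; u = 17.11/204.39 = 8.37%.
November: labor force = 187.89 + 14.24 = 202.13; u = 14.24/202.13 = 7.04%.
Change = 7.04% − 8.37% = −1.33 pp.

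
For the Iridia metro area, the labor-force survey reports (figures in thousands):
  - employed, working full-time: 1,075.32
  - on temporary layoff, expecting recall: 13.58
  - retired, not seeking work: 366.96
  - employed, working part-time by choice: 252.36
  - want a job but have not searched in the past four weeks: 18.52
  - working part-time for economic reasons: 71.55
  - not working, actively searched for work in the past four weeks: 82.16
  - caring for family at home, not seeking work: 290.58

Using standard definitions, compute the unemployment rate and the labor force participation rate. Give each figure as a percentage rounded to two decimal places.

Employed = 1,075.32 + 252.36 + 71.55 = 1,399.23 thousand (anyone who worked, including part-time for economic reasons, counts as employed).
Unemployed = 13.58 + 82.16 = 95.74 thousand (jobless and actively searching, or on temporary layoff).
Labor force = 1,399.23 + 95.74 = 1,494.97 thousand.
Not in labor force = 366.96 + 18.52 + 290.58 = 676.06 thousand (those not working and not actively searching are outside the labor force — including those who want a job but have given up searching).
Civilian working-age population = 1,494.97 + 676.06 = 2,171.03 thousand.
Unemployment rate = 95.74 / 1,494.97 = 6.40%.
Labor force participation rate = 1,494.97 / 2,171.03 = 68.86%.

Unemployment rate ≈ 6.40%; labor force participation rate ≈ 68.86%.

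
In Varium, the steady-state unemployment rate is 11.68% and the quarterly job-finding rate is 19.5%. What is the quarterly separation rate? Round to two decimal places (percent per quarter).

Separation rate ≈ 2.58% per quarter.

From u* = s/(s+f): s = u·f/(1−u).
s = 0.1168 × 19.5 / (1 − 0.1168) = 2.2776 / 0.8832 ≈ 2.58% per quarter.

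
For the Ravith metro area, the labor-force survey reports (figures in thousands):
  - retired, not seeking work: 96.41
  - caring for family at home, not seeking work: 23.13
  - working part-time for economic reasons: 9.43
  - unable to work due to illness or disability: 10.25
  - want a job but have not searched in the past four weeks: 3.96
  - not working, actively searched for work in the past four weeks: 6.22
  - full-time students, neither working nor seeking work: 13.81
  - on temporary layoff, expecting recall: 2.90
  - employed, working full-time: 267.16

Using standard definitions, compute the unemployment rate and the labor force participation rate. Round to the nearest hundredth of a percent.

Unemployment rate ≈ 3.19%; labor force participation rate ≈ 65.94%.

Employed = 9.43 + 267.16 = 276.59 thousand (anyone who worked, including part-time for economic reasons, counts as employed).
Unemployed = 6.22 + 2.90 = 9.12 thousand (jobless and actively searching, or on temporary layoff).
Labor force = 276.59 + 9.12 = 285.71 thousand.
Not in labor force = 96.41 + 23.13 + 10.25 + 3.96 + 13.81 = 147.56 thousand (those not working and not actively searching are outside the labor force — including those who want a job but have given up searching).
Civilian working-age population = 285.71 + 147.56 = 433.27 thousand.
Unemployment rate = 9.12 / 285.71 = 3.19%.
Labor force participation rate = 285.71 / 433.27 = 65.94%.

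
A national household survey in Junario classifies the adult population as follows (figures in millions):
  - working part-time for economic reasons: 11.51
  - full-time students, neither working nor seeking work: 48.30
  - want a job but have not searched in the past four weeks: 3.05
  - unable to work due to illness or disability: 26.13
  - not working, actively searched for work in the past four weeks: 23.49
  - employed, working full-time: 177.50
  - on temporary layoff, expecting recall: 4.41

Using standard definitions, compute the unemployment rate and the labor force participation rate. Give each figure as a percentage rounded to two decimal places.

Unemployment rate ≈ 12.86%; labor force participation rate ≈ 73.68%.

Employed = 11.51 + 177.50 = 189.01 million (anyone who worked, including part-time for economic reasons, counts as employed).
Unemployed = 23.49 + 4.41 = 27.90 million (jobless and actively searching, or on temporary layoff).
Labor force = 189.01 + 27.90 = 216.91 million.
Not in labor force = 48.30 + 3.05 + 26.13 = 77.48 million (those not working and not actively searching are outside the labor force — including those who want a job but have given up searching).
Civilian working-age population = 216.91 + 77.48 = 294.39 million.
Unemployment rate = 27.90 / 216.91 = 12.86%.
Labor force participation rate = 216.91 / 294.39 = 73.68%.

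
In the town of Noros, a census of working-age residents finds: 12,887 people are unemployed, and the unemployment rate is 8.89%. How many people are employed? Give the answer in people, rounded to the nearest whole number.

Labor force = U / u = 12,887 / 0.0889 ≈ 144,961.
Employed = labor force − unemployed = 144,961 − 12,887 = 132,074.

About 132,074 are employed.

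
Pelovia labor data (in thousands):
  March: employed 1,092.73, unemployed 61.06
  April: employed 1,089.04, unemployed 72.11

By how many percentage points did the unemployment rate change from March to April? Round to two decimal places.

The unemployment rate changed by +0.92 percentage points.

March: labor force = 1,092.73 + 61.06 = 1,153.79; u = 61.06/1,153.79 = 5.29%.
April: labor force = 1,089.04 + 72.11 = 1,161.15; u = 72.11/1,161.15 = 6.21%.
Change = 6.21% − 5.29% = +0.92 pp.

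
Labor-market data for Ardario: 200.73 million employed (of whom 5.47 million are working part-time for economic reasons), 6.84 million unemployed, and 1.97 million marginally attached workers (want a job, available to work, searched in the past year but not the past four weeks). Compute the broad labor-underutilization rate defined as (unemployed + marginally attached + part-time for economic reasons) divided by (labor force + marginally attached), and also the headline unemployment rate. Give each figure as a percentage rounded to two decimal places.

Broad underutilization rate ≈ 6.81%; headline unemployment rate ≈ 3.30%.

Labor force = 200.73 + 6.84 = 207.57 million.
Numerator = 6.84 + 1.97 + 5.47 = 14.28 million.
Denominator = 207.57 + 1.97 = 209.54 million.
Broad rate = 14.28 / 209.54 = 6.81%.
Headline unemployment rate = 6.84 / 207.57 = 3.30%.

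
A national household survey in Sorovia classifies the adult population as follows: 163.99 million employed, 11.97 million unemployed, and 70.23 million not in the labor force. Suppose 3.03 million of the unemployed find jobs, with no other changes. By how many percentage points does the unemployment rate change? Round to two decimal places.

Initially, labor force = 163.99 + 11.97 = 175.96 million, so u = 11.97/175.96 = 6.80%.
After the change, unemployed falls and employed rises by 3.03; labor force unchanged → E = 167.02, U = 8.94, labor force = 175.96 million.
New unemployment rate = 8.94 / 175.96 = 5.08%.
Change = 5.08% − 6.80% = −1.72 percentage points.

The unemployment rate changes by −1.72 percentage points.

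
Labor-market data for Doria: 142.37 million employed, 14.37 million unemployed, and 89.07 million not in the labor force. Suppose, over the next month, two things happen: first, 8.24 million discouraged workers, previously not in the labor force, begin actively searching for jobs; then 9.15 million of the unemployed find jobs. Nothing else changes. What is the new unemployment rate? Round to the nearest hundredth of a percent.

Initially, labor force = 142.37 + 14.37 = 156.74 million, so u = 14.37/156.74 = 9.17%.
After the first change, unemployed and labor force both rise by 8.24 → E = 142.37, U = 22.61, labor force = 164.98 million.
After the second change, unemployed falls and employed rises by 9.15; labor force unchanged → E = 151.52, U = 13.46, labor force = 164.98 million.
New unemployment rate = 13.46 / 164.98 = 8.16%.

New unemployment rate ≈ 8.16%.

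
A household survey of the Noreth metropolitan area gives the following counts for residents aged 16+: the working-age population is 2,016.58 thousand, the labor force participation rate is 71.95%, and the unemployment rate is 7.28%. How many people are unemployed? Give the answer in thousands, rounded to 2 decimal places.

About 105.63 thousand are unemployed.

Labor force = 0.7195 × 2,016.58 = 1,450.93 thousand.
Unemployed = 0.0728 × 1,450.93 ≈ 105.63 thousand.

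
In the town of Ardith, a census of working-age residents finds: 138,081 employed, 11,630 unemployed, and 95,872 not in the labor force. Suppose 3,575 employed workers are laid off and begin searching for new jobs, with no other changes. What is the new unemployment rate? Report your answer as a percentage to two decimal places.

New unemployment rate ≈ 10.16%.

Initially, labor force = 138,081 + 11,630 = 149,711, so u = 11,630/149,711 = 7.77%.
After the change, employed falls and unemployed rises by 3,575; labor force unchanged → E = 134,506, U = 15,205, labor force = 149,711.
New unemployment rate = 15,205 / 149,711 = 10.16%.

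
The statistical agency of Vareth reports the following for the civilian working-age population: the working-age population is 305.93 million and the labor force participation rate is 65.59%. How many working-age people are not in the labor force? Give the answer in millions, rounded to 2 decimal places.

About 105.27 million are not in the labor force.

Share not in the labor force = 1 − 0.6559 = 0.3441.
Not in labor force = 0.3441 × 305.93 ≈ 105.27 million.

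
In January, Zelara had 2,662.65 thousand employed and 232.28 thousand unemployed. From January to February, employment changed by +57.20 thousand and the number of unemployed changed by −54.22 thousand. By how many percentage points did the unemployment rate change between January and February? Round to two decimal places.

The unemployment rate changed by −1.88 percentage points.

January: labor force = 2,662.65 + 232.28 = 2,894.93; u = 232.28/2,894.93 = 8.02%.
February: labor force = 2,719.85 + 178.06 = 2,897.91; u = 178.06/2,897.91 = 6.14%.
Change = 6.14% − 8.02% = −1.88 pp.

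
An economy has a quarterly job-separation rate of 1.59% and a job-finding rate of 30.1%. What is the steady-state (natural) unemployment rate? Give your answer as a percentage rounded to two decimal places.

At steady state the flows balance: s·E = f·U, so U/(E+U) = s/(s+f).
u* = 1.59 / (1.59 + 30.1) = 1.59 / 31.69 = 5.02%.

Steady-state unemployment rate ≈ 5.02%.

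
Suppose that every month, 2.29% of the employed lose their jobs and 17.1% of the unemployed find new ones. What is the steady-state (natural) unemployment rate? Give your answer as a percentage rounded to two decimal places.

Steady-state unemployment rate ≈ 11.81%.

At steady state the flows balance: s·E = f·U, so U/(E+U) = s/(s+f).
u* = 2.29 / (2.29 + 17.1) = 2.29 / 19.39 = 11.81%.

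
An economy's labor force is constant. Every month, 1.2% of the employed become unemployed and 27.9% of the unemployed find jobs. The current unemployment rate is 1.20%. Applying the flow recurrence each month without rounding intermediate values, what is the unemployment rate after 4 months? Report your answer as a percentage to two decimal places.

With a fixed labor force, u_{t+1} = u_t + s·(1−u_t) − f·u_t = u_t·(1−s−f) + s.
Here 1−s−f = 0.709 and s = 0.012.
u_1 = 0.012000 × 0.709 + 0.012 = 0.020508.
u_2 = 0.020508 × 0.709 + 0.012 = 0.026540.
u_3 = 0.026540 × 0.709 + 0.012 = 0.030817.
u_4 = 0.030817 × 0.709 + 0.012 = 0.033849.

Unemployment rate after four months ≈ 3.38%.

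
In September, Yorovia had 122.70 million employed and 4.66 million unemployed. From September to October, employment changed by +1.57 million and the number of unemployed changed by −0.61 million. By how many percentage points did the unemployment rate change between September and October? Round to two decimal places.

September: labor force = 122.70 + 4.66 = 127.36; u = 4.66/127.36 = 3.66%.
October: labor force = 124.27 + 4.05 = 128.32; u = 4.05/128.32 = 3.16%.
Change = 3.16% − 3.66% = −0.50 pp.

The unemployment rate changed by −0.50 percentage points.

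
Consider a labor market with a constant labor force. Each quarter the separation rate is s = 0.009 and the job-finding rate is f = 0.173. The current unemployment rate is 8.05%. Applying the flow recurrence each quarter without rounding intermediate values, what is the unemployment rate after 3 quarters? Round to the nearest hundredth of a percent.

With a fixed labor force, u_{t+1} = u_t + s·(1−u_t) − f·u_t = u_t·(1−s−f) + s.
Here 1−s−f = 0.818 and s = 0.009.
u_1 = 0.080500 × 0.818 + 0.009 = 0.074849.
u_2 = 0.074849 × 0.818 + 0.009 = 0.070226.
u_3 = 0.070226 × 0.818 + 0.009 = 0.066445.

Unemployment rate after three quarters ≈ 6.64%.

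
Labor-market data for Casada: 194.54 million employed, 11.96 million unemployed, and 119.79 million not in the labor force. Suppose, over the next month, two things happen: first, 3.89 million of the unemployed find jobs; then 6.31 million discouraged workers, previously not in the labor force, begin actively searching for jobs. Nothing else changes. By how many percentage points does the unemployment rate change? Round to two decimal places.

Initially, labor force = 194.54 + 11.96 = 206.50 million, so u = 11.96/206.50 = 5.79%.
After the first change, unemployed falls and employed rises by 3.89; labor force unchanged → E = 198.43, U = 8.07, labor force = 206.50 million.
After the second change, unemployed and labor force both rise by 6.31 → E = 198.43, U = 14.38, labor force = 212.81 million.
New unemployment rate = 14.38 / 212.81 = 6.76%.
Change = 6.76% − 5.79% = +0.97 percentage points.

The unemployment rate changes by +0.97 percentage points.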